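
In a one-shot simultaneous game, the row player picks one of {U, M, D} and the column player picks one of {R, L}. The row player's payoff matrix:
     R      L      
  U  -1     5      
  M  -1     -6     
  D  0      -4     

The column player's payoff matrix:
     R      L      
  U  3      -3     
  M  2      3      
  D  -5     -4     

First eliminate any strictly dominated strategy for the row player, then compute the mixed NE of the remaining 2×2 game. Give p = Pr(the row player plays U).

The row player's strategy M is strictly dominated by D: 0 > -1 and -4 > -6. Eliminate M.
For the column player to be willing to mix, the column player must be indifferent between R and L, which pins down the row player's mix.
  the column player's expected payoff from R: p·3 + (1−p)·(-5) = 8p - 5
  the column player's expected payoff from L: p·(-3) + (1−p)·(-4) = p - 4
  8p - 5 = p - 4  ⇒  7p = 1  ⇒  p = 1/7.

p = 1/7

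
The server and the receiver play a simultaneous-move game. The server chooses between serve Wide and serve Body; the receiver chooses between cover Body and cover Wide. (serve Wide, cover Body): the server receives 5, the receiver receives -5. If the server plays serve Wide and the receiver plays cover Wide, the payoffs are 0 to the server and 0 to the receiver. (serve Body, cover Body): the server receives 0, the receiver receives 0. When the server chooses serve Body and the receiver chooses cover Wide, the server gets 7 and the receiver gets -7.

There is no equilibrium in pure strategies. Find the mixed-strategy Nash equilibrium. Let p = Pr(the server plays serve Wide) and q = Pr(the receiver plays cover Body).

p = 7/12, q = 7/12

In a mixed equilibrium the receiver is indifferent between cover Body and cover Wide; this condition fixes p.
  the receiver's expected payoff from cover Body: p·(-5) + (1−p)·0 = -5p
  the receiver's expected payoff from cover Wide: p·0 + (1−p)·(-7) = 7p - 7
  -5p = 7p - 7  ⇒  -12p = -7  ⇒  p = 7/12.
For the server to be willing to mix, the server must be indifferent between serve Wide and serve Body, which pins down the receiver's mix.
  the server's payoff from serve Wide: q·5 + (1−q)·0 = 5q
  the server's payoff from serve Body: q·0 + (1−q)·7 = -7q + 7
  5q = -7q + 7  ⇒  12q = 7  ⇒  q = 7/12.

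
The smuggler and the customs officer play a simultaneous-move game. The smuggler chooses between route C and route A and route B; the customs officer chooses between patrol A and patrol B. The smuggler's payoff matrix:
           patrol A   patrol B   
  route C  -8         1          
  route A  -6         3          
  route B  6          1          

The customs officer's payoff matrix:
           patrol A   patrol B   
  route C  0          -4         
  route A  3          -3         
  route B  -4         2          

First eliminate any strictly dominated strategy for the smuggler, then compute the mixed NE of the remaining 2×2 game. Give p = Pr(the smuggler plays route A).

The smuggler's strategy route C is strictly dominated by route A: -6 > -8 and 3 > 1. Eliminate route C.
The smuggler's mix must leave the customs officer indifferent between patrol A and patrol B.
  the customs officer's expected payoff from patrol A: p·3 + (1−p)·(-4) = 7p - 4
  the customs officer's expected payoff from patrol B: p·(-3) + (1−p)·2 = -5p + 2
  7p - 4 = -5p + 2  ⇒  12p = 6  ⇒  p = 1/2.

p = 1/2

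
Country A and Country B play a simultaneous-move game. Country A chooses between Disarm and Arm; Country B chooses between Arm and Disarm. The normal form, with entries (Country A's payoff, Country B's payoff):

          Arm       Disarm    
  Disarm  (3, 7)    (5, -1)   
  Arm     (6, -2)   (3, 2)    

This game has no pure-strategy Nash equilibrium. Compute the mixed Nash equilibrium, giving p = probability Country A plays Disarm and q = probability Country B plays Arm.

p = 1/3, q = 2/5

For Country B to be willing to mix, Country B must be indifferent between Arm and Disarm, which pins down Country A's mix.
  Country B's payoff to Arm: p·7 + (1−p)·(-2) = 9p - 2
  Country B's payoff to Disarm: p·(-1) + (1−p)·2 = -3p + 2
  9p - 2 = -3p + 2  ⇒  12p = 4  ⇒  p = 1/3.
Country B's mix must leave Country A indifferent between Disarm and Arm.
  Country A's payoff from Disarm: q·3 + (1−q)·5 = -2q + 5
  Country A's payoff from Arm: q·6 + (1−q)·3 = 3q + 3
  -2q + 5 = 3q + 3  ⇒  -5q = -2  ⇒  q = 2/5.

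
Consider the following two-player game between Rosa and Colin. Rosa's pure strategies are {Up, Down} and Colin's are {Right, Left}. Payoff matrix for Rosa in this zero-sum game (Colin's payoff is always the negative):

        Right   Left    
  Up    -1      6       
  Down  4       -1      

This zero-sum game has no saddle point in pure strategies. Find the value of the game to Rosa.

v = 23/12

Set Rosa's expected payoff from Up equal to that from Down:
  Rosa's payoff to Up: q·(-1) + (1−q)·6 = -7q + 6
  Rosa's payoff to Down: q·4 + (1−q)·(-1) = 5q - 1
  -7q + 6 = 5q - 1  ⇒  -12q = -7  ⇒  q = 7/12.
The value is Rosa's expected payoff against this mix (using Up): (7/12)·(-1) + (5/12)·6 = 23/12.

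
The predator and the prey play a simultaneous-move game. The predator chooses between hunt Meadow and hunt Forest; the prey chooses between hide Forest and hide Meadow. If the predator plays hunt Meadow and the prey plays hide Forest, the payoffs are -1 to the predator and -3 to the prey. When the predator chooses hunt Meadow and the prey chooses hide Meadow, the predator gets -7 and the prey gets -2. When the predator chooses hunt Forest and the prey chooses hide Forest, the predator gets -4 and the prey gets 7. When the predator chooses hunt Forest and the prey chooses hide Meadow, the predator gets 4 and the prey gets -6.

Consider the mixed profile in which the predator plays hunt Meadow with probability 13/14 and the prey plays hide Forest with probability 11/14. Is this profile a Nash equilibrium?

Check the prey's indifference given the predator's mix p = 13/14:
  payoff from hide Forest = -16/7; payoff from hide Meadow = -16/7 — equal.
Check the predator's indifference given the prey's mix q = 11/14:
  payoff from hunt Meadow = -16/7; payoff from hunt Forest = -16/7 — equal.
Both players are indifferent, so neither can profitably deviate.

Yes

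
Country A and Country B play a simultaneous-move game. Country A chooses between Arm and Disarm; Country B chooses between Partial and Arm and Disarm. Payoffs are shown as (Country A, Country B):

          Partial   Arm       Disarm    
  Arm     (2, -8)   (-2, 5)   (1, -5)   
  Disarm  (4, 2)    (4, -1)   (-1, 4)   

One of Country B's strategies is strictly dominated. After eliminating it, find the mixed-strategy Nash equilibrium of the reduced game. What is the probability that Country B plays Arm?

Country B's strategy Partial is strictly dominated by Disarm: -5 > -8 and 4 > 2. Eliminate Partial.
Country A's indifference between Arm and Disarm determines Country B's mixing probability q:
  Country A's payoff to Arm: q·(-2) + (1−q)·1 = -3q + 1
  Country A's payoff to Disarm: q·4 + (1−q)·(-1) = 5q - 1
  -3q + 1 = 5q - 1  ⇒  -8q = -2  ⇒  q = 1/4.

q = 1/4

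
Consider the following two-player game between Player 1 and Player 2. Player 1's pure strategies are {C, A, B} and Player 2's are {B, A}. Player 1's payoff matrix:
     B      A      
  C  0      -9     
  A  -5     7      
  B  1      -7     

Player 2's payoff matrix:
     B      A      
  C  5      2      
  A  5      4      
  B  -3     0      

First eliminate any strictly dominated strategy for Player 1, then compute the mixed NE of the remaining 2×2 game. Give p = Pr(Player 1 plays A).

p = 3/4

Player 1's strategy C is strictly dominated by B: 1 > 0 and -7 > -9. Eliminate C.
For Player 2 to be willing to mix, Player 2 must be indifferent between B and A, which pins down Player 1's mix.
  Player 2's expected payoff from B: p·5 + (1−p)·(-3) = 8p - 3
  Player 2's expected payoff from A: p·4 + (1−p)·0 = 4p
  8p - 3 = 4p  ⇒  4p = 3  ⇒  p = 3/4.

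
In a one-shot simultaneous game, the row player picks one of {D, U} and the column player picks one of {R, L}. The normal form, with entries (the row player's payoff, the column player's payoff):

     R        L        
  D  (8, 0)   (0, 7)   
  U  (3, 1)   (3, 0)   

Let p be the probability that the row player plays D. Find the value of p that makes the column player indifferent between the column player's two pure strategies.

Set the column player's expected payoff from R equal to that from L:
  the column player's expected payoff from R: p·0 + (1−p)·1 = -p + 1
  the column player's expected payoff from L: p·7 + (1−p)·0 = 7p
  -p + 1 = 7p  ⇒  -8p = -1  ⇒  p = 1/8.

p = 1/8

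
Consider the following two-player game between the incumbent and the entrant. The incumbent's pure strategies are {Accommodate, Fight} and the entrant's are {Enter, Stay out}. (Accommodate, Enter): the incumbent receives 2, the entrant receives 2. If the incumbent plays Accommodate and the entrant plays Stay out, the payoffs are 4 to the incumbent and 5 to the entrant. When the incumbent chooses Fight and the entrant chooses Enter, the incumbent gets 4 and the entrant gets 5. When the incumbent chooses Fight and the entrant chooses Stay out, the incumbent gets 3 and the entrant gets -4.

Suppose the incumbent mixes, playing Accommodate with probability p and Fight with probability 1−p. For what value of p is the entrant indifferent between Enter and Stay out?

The incumbent's mix must leave the entrant indifferent between Enter and Stay out.
  the entrant's expected payoff from Enter: p·2 + (1−p)·5 = -3p + 5
  the entrant's expected payoff from Stay out: p·5 + (1−p)·(-4) = 9p - 4
  -3p + 5 = 9p - 4  ⇒  -12p = -9  ⇒  p = 3/4.

p = 3/4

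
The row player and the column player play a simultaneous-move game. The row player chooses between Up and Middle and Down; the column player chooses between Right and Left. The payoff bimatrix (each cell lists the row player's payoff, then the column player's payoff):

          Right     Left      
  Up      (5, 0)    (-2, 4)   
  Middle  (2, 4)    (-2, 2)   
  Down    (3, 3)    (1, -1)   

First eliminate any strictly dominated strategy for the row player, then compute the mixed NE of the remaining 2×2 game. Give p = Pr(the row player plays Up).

The row player's strategy Middle is strictly dominated by Down: 3 > 2 and 1 > -2. Eliminate Middle.
The row player's mix must leave the column player indifferent between Right and Left.
  the column player's expected payoff from Right: p·0 + (1−p)·3 = -3p + 3
  the column player's expected payoff from Left: p·4 + (1−p)·(-1) = 5p - 1
  -3p + 3 = 5p - 1  ⇒  -8p = -4  ⇒  p = 1/2.

p = 1/2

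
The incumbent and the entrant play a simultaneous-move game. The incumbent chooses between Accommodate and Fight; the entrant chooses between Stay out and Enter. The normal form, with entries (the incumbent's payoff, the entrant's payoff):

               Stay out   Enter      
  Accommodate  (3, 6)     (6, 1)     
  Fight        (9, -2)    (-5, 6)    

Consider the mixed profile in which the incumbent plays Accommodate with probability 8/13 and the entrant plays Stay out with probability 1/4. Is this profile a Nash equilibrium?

No

Given the entrant's mix q = 1/4, the incumbent's payoff from Accommodate is 21/4 but from Fight is -3/2. The incumbent strictly prefers Accommodate, so the incumbent would not mix.
So the proposed profile is not a Nash equilibrium.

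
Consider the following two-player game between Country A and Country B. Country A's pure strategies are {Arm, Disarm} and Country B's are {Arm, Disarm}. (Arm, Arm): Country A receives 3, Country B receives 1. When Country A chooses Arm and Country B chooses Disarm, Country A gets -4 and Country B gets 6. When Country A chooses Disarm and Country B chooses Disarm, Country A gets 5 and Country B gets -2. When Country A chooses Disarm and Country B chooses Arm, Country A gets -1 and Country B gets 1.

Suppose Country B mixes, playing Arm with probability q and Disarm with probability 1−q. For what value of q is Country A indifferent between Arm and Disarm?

q = 9/13

Set Country A's expected payoff from Arm equal to that from Disarm:
  Country A's expected payoff from Arm: q·3 + (1−q)·(-4) = 7q - 4
  Country A's expected payoff from Disarm: q·(-1) + (1−q)·5 = -6q + 5
  7q - 4 = -6q + 5  ⇒  13q = 9  ⇒  q = 9/13.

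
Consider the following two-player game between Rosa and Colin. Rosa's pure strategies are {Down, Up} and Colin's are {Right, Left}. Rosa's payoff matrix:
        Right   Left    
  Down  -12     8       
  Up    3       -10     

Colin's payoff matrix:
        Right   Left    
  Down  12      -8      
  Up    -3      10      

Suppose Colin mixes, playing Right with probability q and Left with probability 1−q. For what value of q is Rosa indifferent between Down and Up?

q = 6/11

In a mixed equilibrium Rosa is indifferent between Down and Up; this condition fixes q.
  Rosa's payoff to Down: q·(-12) + (1−q)·8 = -20q + 8
  Rosa's payoff to Up: q·3 + (1−q)·(-10) = 13q - 10
  -20q + 8 = 13q - 10  ⇒  -33q = -18  ⇒  q = 6/11.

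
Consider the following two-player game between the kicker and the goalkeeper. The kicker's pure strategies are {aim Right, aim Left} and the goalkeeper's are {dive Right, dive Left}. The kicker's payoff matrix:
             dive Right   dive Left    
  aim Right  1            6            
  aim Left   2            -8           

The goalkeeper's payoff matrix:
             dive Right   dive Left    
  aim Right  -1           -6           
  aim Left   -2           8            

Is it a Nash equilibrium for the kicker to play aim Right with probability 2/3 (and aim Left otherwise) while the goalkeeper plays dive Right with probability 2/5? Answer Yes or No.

Given the goalkeeper's mix q = 2/5, the kicker's payoff from aim Right is 4 but from aim Left is -4. The kicker strictly prefers aim Right, so the kicker would not mix.
So the proposed profile is not a Nash equilibrium.

No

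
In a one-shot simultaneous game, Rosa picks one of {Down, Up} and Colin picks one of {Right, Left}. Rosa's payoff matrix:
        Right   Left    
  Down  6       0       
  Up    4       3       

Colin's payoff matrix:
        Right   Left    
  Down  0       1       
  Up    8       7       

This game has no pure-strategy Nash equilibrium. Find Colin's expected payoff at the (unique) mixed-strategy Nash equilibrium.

4

Set Colin's expected payoff from Right equal to that from Left:
  Colin's payoff from Right: p·0 + (1−p)·8 = -8p + 8
  Colin's payoff from Left: p·1 + (1−p)·7 = -6p + 7
  -8p + 8 = -6p + 7  ⇒  -2p = -1  ⇒  p = 1/2.
At equilibrium Colin is indifferent across columns, so Colin's payoff equals the payoff from Right: (1/2)·0 + (1/2)·8 = 4.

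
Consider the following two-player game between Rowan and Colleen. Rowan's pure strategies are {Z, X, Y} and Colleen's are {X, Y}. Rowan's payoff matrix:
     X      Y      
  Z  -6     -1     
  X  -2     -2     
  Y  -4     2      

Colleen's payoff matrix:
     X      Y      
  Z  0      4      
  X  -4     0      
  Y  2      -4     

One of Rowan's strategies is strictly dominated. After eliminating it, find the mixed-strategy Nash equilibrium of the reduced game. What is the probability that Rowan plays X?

Rowan's strategy Z is strictly dominated by Y: -4 > -6 and 2 > -1. Eliminate Z.
Set Colleen's expected payoff from X equal to that from Y:
  Colleen's expected payoff from X: p·(-4) + (1−p)·2 = -6p + 2
  Colleen's expected payoff from Y: p·0 + (1−p)·(-4) = 4p - 4
  -6p + 2 = 4p - 4  ⇒  -10p = -6  ⇒  p = 3/5.

p = 3/5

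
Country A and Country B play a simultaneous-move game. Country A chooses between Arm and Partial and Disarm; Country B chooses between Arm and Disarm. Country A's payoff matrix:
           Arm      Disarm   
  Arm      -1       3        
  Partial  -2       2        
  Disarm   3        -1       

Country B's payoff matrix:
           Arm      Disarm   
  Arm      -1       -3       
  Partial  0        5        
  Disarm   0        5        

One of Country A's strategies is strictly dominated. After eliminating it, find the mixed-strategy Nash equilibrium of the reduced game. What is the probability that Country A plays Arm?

p = 5/7

Country A's strategy Partial is strictly dominated by Arm: -1 > -2 and 3 > 2. Eliminate Partial.
Set Country B's expected payoff from Arm equal to that from Disarm:
  Country B's payoff to Arm: p·(-1) + (1−p)·0 = -p
  Country B's payoff to Disarm: p·(-3) + (1−p)·5 = -8p + 5
  -p = -8p + 5  ⇒  7p = 5  ⇒  p = 5/7.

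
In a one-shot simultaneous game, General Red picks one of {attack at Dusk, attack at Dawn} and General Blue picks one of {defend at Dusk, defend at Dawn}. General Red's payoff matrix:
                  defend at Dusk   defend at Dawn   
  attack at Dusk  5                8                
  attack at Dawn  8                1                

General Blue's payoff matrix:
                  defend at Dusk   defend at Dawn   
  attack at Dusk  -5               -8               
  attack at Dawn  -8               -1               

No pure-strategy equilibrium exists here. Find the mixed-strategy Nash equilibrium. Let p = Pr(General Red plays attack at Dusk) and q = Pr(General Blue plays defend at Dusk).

Set General Blue's expected payoff from defend at Dusk equal to that from defend at Dawn:
  General Blue's expected payoff from defend at Dusk: p·(-5) + (1−p)·(-8) = 3p - 8
  General Blue's expected payoff from defend at Dawn: p·(-8) + (1−p)·(-1) = -7p - 1
  3p - 8 = -7p - 1  ⇒  10p = 7  ⇒  p = 7/10.
For General Red to be willing to mix, General Red must be indifferent between attack at Dusk and attack at Dawn, which pins down General Blue's mix.
  General Red's expected payoff from attack at Dusk: q·5 + (1−q)·8 = -3q + 8
  General Red's expected payoff from attack at Dawn: q·8 + (1−q)·1 = 7q + 1
  -3q + 8 = 7q + 1  ⇒  -10q = -7  ⇒  q = 7/10.

p = 7/10, q = 7/10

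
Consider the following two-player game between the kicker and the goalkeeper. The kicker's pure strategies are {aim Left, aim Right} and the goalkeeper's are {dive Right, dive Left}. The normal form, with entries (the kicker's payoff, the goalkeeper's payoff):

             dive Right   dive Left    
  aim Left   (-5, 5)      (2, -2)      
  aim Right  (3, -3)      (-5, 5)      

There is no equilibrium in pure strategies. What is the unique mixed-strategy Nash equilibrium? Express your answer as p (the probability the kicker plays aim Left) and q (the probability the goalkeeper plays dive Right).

The kicker's mix must leave the goalkeeper indifferent between dive Right and dive Left.
  the goalkeeper's payoff to dive Right: p·5 + (1−p)·(-3) = 8p - 3
  the goalkeeper's payoff to dive Left: p·(-2) + (1−p)·5 = -7p + 5
  8p - 3 = -7p + 5  ⇒  15p = 8  ⇒  p = 8/15.
Set the kicker's expected payoff from aim Left equal to that from aim Right:
  the kicker's payoff to aim Left: q·(-5) + (1−q)·2 = -7q + 2
  the kicker's payoff to aim Right: q·3 + (1−q)·(-5) = 8q - 5
  -7q + 2 = 8q - 5  ⇒  -15q = -7  ⇒  q = 7/15.

p = 8/15, q = 7/15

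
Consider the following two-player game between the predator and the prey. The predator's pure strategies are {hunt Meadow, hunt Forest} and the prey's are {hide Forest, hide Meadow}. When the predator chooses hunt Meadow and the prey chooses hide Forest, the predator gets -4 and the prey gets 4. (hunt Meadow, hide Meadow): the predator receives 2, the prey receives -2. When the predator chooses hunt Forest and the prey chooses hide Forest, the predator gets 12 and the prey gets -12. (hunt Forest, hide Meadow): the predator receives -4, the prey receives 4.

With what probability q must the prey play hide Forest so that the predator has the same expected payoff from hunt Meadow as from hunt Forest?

The predator's indifference between hunt Meadow and hunt Forest determines the prey's mixing probability q:
  the predator's payoff from hunt Meadow: q·(-4) + (1−q)·2 = -6q + 2
  the predator's payoff from hunt Forest: q·12 + (1−q)·(-4) = 16q - 4
  -6q + 2 = 16q - 4  ⇒  -22q = -6  ⇒  q = 3/11.

q = 3/11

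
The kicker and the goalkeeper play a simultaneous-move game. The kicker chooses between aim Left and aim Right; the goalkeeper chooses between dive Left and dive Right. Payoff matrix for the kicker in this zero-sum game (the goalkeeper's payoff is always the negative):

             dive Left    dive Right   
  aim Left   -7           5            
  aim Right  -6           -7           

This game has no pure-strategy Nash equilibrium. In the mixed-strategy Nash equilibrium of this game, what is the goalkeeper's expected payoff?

79/13

The kicker's mix must leave the goalkeeper indifferent between dive Left and dive Right.
  the goalkeeper's payoff from dive Left: p·7 + (1−p)·6 = p + 6
  the goalkeeper's payoff from dive Right: p·(-5) + (1−p)·7 = -12p + 7
  p + 6 = -12p + 7  ⇒  13p = 1  ⇒  p = 1/13.
At equilibrium the goalkeeper is indifferent across columns, so the goalkeeper's payoff equals the payoff from dive Left: (1/13)·7 + (12/13)·6 = 79/13.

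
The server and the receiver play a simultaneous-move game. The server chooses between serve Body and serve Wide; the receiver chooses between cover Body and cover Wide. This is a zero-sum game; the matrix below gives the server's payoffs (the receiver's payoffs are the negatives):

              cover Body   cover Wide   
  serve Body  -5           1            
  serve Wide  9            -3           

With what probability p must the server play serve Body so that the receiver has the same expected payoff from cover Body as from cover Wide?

For the receiver to be willing to mix, the receiver must be indifferent between cover Body and cover Wide, which pins down the server's mix.
  the receiver's payoff to cover Body: p·5 + (1−p)·(-9) = 14p - 9
  the receiver's payoff to cover Wide: p·(-1) + (1−p)·3 = -4p + 3
  14p - 9 = -4p + 3  ⇒  18p = 12  ⇒  p = 2/3.

p = 2/3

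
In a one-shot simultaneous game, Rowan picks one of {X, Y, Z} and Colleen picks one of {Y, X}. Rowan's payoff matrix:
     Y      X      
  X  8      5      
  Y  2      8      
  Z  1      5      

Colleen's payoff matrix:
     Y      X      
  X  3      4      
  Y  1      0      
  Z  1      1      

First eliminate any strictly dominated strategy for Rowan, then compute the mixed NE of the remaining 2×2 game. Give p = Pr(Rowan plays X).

p = 1/2

Rowan's strategy Z is strictly dominated by Y: 2 > 1 and 8 > 5. Eliminate Z.
Colleen's indifference between Y and X determines Rowan's mixing probability p:
  Colleen's payoff to Y: p·3 + (1−p)·1 = 2p + 1
  Colleen's payoff to X: p·4 + (1−p)·0 = 4p
  2p + 1 = 4p  ⇒  -2p = -1  ⇒  p = 1/2.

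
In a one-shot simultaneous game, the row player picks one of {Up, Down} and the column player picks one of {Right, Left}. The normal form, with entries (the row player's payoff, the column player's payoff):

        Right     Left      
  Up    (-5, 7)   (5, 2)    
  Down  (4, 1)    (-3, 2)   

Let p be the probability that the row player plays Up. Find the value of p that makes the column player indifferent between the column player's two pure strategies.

p = 1/6

For the column player to be willing to mix, the column player must be indifferent between Right and Left, which pins down the row player's mix.
  the column player's expected payoff from Right: p·7 + (1−p)·1 = 6p + 1
  the column player's expected payoff from Left: p·2 + (1−p)·2 = 2
  6p + 1 = 2  ⇒  6p = 1  ⇒  p = 1/6.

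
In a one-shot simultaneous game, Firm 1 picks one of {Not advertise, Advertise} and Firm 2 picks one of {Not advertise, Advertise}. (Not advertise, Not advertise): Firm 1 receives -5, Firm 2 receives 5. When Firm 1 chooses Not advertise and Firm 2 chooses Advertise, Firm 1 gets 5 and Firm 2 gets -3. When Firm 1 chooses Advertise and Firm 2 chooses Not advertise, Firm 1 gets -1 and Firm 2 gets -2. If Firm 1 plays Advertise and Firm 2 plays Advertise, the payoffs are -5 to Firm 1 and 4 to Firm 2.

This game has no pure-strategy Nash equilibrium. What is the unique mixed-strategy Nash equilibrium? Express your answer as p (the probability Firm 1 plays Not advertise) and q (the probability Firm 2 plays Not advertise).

p = 3/7, q = 5/7

For Firm 2 to be willing to mix, Firm 2 must be indifferent between Not advertise and Advertise, which pins down Firm 1's mix.
  Firm 2's payoff from Not advertise: p·5 + (1−p)·(-2) = 7p - 2
  Firm 2's payoff from Advertise: p·(-3) + (1−p)·4 = -7p + 4
  7p - 2 = -7p + 4  ⇒  14p = 6  ⇒  p = 3/7.
Firm 1's indifference between Not advertise and Advertise determines Firm 2's mixing probability q:
  Firm 1's payoff to Not advertise: q·(-5) + (1−q)·5 = -10q + 5
  Firm 1's payoff to Advertise: q·(-1) + (1−q)·(-5) = 4q - 5
  -10q + 5 = 4q - 5  ⇒  -14q = -10  ⇒  q = 5/7.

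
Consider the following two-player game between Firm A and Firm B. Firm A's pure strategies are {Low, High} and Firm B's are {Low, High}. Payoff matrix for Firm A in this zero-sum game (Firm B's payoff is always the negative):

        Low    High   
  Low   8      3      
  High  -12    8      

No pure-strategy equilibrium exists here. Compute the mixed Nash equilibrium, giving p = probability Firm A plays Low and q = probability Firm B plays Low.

Set Firm B's expected payoff from Low equal to that from High:
  Firm B's expected payoff from Low: p·(-8) + (1−p)·12 = -20p + 12
  Firm B's expected payoff from High: p·(-3) + (1−p)·(-8) = 5p - 8
  -20p + 12 = 5p - 8  ⇒  -25p = -20  ⇒  p = 4/5.
In a mixed equilibrium Firm A is indifferent between Low and High; this condition fixes q.
  Firm A's expected payoff from Low: q·8 + (1−q)·3 = 5q + 3
  Firm A's expected payoff from High: q·(-12) + (1−q)·8 = -20q + 8
  5q + 3 = -20q + 8  ⇒  25q = 5  ⇒  q = 1/5.

p = 4/5, q = 1/5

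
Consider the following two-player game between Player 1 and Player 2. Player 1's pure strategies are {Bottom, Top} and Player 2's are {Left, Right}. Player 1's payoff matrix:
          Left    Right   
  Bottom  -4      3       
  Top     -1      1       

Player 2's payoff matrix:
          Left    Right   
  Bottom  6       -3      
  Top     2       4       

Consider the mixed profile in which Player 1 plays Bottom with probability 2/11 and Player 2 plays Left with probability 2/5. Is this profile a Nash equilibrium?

Yes

Check Player 2's indifference given Player 1's mix p = 2/11:
  payoff from Left = 30/11; payoff from Right = 30/11 — equal.
Check Player 1's indifference given Player 2's mix q = 2/5:
  payoff from Bottom = 1/5; payoff from Top = 1/5 — equal.
Both players are indifferent, so neither can profitably deviate.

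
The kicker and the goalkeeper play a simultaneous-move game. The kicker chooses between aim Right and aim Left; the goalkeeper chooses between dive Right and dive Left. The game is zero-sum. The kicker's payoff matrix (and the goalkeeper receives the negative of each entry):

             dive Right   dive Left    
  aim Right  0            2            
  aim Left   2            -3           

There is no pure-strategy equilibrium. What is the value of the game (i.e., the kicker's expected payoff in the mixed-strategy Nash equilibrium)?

The goalkeeper's mix must leave the kicker indifferent between aim Right and aim Left.
  the kicker's payoff from aim Right: q·0 + (1−q)·2 = -2q + 2
  the kicker's payoff from aim Left: q·2 + (1−q)·(-3) = 5q - 3
  -2q + 2 = 5q - 3  ⇒  -7q = -5  ⇒  q = 5/7.
The value is the kicker's expected payoff against this mix (using aim Right): (5/7)·0 + (2/7)·2 = 4/7.

v = 4/7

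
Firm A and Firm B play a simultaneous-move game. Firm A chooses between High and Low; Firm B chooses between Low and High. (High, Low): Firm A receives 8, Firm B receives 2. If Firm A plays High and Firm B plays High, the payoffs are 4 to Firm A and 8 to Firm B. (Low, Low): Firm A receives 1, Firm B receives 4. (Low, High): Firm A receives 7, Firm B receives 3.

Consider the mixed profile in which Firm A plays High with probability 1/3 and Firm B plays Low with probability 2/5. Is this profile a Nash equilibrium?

Given Firm A's mix p = 1/3, Firm B's payoff from Low is 10/3 but from High is 14/3. Firm B strictly prefers High, so Firm B would not mix.
So the proposed profile is not a Nash equilibrium.

No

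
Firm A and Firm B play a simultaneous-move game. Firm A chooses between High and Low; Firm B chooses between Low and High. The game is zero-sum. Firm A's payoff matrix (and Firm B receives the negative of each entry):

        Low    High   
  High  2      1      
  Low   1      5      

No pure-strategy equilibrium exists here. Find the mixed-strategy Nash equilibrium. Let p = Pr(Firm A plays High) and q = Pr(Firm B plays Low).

For Firm B to be willing to mix, Firm B must be indifferent between Low and High, which pins down Firm A's mix.
  Firm B's payoff from Low: p·(-2) + (1−p)·(-1) = -p - 1
  Firm B's payoff from High: p·(-1) + (1−p)·(-5) = 4p - 5
  -p - 1 = 4p - 5  ⇒  -5p = -4  ⇒  p = 4/5.
Firm B's mix must leave Firm A indifferent between High and Low.
  Firm A's payoff to High: q·2 + (1−q)·1 = q + 1
  Firm A's payoff to Low: q·1 + (1−q)·5 = -4q + 5
  q + 1 = -4q + 5  ⇒  5q = 4  ⇒  q = 4/5.

p = 4/5, q = 4/5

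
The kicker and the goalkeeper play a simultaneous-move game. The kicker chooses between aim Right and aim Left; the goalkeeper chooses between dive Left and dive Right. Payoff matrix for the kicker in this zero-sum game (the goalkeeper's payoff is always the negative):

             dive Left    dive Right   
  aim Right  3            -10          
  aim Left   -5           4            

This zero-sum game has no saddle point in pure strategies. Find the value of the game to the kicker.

v = -19/11

In a mixed equilibrium the kicker is indifferent between aim Right and aim Left; this condition fixes q.
  the kicker's payoff from aim Right: q·3 + (1−q)·(-10) = 13q - 10
  the kicker's payoff from aim Left: q·(-5) + (1−q)·4 = -9q + 4
  13q - 10 = -9q + 4  ⇒  22q = 14  ⇒  q = 7/11.
The value is the kicker's expected payoff against this mix (using aim Right): (7/11)·3 + (4/11)·(-10) = -19/11.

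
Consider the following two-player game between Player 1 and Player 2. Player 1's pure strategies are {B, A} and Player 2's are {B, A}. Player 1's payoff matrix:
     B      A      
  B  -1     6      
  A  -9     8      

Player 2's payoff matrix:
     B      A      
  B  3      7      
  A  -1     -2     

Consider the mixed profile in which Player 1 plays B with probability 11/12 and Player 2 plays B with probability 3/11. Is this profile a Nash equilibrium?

No

Given Player 1's mix p = 11/12, Player 2's payoff from B is 8/3 but from A is 25/4. Player 2 strictly prefers A, so Player 2 would not mix.
So the proposed profile is not a Nash equilibrium.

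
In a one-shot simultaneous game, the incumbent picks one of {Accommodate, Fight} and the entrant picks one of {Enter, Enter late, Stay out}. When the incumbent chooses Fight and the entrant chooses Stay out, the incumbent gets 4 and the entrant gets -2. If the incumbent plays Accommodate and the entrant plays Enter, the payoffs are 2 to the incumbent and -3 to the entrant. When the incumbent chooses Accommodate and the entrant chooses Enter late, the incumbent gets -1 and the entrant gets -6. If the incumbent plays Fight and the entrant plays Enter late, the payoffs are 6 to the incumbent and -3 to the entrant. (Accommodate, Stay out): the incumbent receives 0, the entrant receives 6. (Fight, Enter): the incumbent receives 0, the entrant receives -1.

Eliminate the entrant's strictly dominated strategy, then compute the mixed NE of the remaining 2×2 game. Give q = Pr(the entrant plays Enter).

q = 2/3

The entrant's strategy Enter late is strictly dominated by Enter: -3 > -6 and -1 > -3. Eliminate Enter late.
The entrant's mix must leave the incumbent indifferent between Accommodate and Fight.
  the incumbent's payoff to Accommodate: q·2 + (1−q)·0 = 2q
  the incumbent's payoff to Fight: q·0 + (1−q)·4 = -4q + 4
  2q = -4q + 4  ⇒  6q = 4  ⇒  q = 2/3.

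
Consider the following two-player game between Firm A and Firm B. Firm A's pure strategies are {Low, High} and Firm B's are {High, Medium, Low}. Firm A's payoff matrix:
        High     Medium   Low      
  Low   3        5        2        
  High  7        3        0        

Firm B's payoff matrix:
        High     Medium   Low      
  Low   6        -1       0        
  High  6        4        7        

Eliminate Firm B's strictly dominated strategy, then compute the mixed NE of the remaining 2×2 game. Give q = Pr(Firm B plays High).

q = 1/3

Firm B's strategy Medium is strictly dominated by Low: 0 > -1 and 7 > 4. Eliminate Medium.
In a mixed equilibrium Firm A is indifferent between Low and High; this condition fixes q.
  Firm A's payoff to Low: q·3 + (1−q)·2 = q + 2
  Firm A's payoff to High: q·7 + (1−q)·0 = 7q
  q + 2 = 7q  ⇒  -6q = -2  ⇒  q = 1/3.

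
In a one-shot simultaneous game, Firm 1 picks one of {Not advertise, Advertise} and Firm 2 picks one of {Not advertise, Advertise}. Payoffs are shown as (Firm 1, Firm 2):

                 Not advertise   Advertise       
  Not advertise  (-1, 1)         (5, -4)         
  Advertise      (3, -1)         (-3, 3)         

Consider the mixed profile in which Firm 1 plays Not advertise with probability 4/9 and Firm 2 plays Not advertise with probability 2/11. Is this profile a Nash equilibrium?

Given Firm 2's mix q = 2/11, Firm 1's payoff from Not advertise is 43/11 but from Advertise is -21/11. Firm 1 strictly prefers Not advertise, so Firm 1 would not mix.
So the proposed profile is not a Nash equilibrium.

No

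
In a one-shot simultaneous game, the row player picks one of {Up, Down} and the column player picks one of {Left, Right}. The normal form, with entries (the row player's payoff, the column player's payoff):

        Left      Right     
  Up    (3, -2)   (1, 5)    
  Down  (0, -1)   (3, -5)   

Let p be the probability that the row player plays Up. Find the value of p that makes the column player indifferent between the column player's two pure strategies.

p = 4/11

In a mixed equilibrium the column player is indifferent between Left and Right; this condition fixes p.
  the column player's payoff from Left: p·(-2) + (1−p)·(-1) = -p - 1
  the column player's payoff from Right: p·5 + (1−p)·(-5) = 10p - 5
  -p - 1 = 10p - 5  ⇒  -11p = -4  ⇒  p = 4/11.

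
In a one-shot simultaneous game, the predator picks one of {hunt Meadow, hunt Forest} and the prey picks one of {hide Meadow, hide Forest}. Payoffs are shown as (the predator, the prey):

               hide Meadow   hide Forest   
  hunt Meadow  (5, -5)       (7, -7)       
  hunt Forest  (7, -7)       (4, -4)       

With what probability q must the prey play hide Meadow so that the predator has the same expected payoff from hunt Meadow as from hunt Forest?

q = 3/5

For the predator to be willing to mix, the predator must be indifferent between hunt Meadow and hunt Forest, which pins down the prey's mix.
  the predator's expected payoff from hunt Meadow: q·5 + (1−q)·7 = -2q + 7
  the predator's expected payoff from hunt Forest: q·7 + (1−q)·4 = 3q + 4
  -2q + 7 = 3q + 4  ⇒  -5q = -3  ⇒  q = 3/5.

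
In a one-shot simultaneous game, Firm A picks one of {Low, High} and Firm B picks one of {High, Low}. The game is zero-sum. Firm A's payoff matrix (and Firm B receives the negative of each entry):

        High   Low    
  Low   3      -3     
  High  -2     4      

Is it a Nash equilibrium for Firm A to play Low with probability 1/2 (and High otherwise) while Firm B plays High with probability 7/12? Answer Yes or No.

Check Firm B's indifference given Firm A's mix p = 1/2:
  payoff from High = -1/2; payoff from Low = -1/2 — equal.
Check Firm A's indifference given Firm B's mix q = 7/12:
  payoff from Low = 1/2; payoff from High = 1/2 — equal.
Both players are indifferent, so neither can profitably deviate.

Yes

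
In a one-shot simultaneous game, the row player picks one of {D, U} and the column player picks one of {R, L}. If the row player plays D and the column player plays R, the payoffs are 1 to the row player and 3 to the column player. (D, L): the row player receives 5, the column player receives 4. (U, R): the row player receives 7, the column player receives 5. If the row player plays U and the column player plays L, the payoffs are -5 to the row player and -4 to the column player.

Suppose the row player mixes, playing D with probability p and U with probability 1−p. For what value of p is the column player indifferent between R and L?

p = 9/10

For the column player to be willing to mix, the column player must be indifferent between R and L, which pins down the row player's mix.
  the column player's payoff from R: p·3 + (1−p)·5 = -2p + 5
  the column player's payoff from L: p·4 + (1−p)·(-4) = 8p - 4
  -2p + 5 = 8p - 4  ⇒  -10p = -9  ⇒  p = 9/10.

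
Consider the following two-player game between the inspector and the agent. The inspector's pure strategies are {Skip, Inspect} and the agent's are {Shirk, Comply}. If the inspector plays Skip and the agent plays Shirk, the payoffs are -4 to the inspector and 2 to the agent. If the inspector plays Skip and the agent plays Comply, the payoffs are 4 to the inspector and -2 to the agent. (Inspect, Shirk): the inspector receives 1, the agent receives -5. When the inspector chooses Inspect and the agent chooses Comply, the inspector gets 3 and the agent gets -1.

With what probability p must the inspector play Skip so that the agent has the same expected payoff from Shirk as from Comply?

p = 1/2

The agent's indifference between Shirk and Comply determines the inspector's mixing probability p:
  the agent's payoff from Shirk: p·2 + (1−p)·(-5) = 7p - 5
  the agent's payoff from Comply: p·(-2) + (1−p)·(-1) = -p - 1
  7p - 5 = -p - 1  ⇒  8p = 4  ⇒  p = 1/2.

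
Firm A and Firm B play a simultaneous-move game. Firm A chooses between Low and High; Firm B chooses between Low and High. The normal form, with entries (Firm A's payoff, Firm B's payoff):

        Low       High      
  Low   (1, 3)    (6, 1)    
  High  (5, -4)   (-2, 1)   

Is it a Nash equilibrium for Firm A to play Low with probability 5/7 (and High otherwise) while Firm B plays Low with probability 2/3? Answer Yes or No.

Check Firm B's indifference given Firm A's mix p = 5/7:
  payoff from Low = 1; payoff from High = 1 — equal.
Check Firm A's indifference given Firm B's mix q = 2/3:
  payoff from Low = 8/3; payoff from High = 8/3 — equal.
Both players are indifferent, so neither can profitably deviate.

Yes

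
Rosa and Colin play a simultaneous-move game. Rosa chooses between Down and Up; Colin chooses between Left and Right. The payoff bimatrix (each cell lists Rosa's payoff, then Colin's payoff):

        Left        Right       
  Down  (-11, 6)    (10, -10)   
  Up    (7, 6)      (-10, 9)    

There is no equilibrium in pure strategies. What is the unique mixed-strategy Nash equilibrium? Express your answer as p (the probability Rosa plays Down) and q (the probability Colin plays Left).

Set Colin's expected payoff from Left equal to that from Right:
  Colin's payoff from Left: p·6 + (1−p)·6 = 6
  Colin's payoff from Right: p·(-10) + (1−p)·9 = -19p + 9
  6 = -19p + 9  ⇒  19p = 3  ⇒  p = 3/19.
Rosa's indifference between Down and Up determines Colin's mixing probability q:
  Rosa's payoff to Down: q·(-11) + (1−q)·10 = -21q + 10
  Rosa's payoff to Up: q·7 + (1−q)·(-10) = 17q - 10
  -21q + 10 = 17q - 10  ⇒  -38q = -20  ⇒  q = 10/19.

p = 3/19, q = 10/19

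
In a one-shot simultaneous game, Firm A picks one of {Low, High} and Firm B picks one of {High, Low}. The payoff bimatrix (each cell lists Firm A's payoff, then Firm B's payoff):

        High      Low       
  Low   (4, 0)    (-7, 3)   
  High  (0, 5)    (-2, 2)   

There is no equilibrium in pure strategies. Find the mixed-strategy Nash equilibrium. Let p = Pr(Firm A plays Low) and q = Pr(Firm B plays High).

Set Firm B's expected payoff from High equal to that from Low:
  Firm B's payoff to High: p·0 + (1−p)·5 = -5p + 5
  Firm B's payoff to Low: p·3 + (1−p)·2 = p + 2
  -5p + 5 = p + 2  ⇒  -6p = -3  ⇒  p = 1/2.
Set Firm A's expected payoff from Low equal to that from High:
  Firm A's expected payoff from Low: q·4 + (1−q)·(-7) = 11q - 7
  Firm A's expected payoff from High: q·0 + (1−q)·(-2) = 2q - 2
  11q - 7 = 2q - 2  ⇒  9q = 5  ⇒  q = 5/9.

p = 1/2, q = 5/9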